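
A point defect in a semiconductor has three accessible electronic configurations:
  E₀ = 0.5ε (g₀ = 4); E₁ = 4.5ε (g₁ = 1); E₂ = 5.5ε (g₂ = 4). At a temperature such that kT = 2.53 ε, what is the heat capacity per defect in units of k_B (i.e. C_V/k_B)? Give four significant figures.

Eᵢ/kT = 0.197628, 1.77866, 2.17391.
Z = Σ gᵢe^(−Eᵢ/kT) = 4·e^(−0.197628) + 1·e^(−1.77866) + 4·e^(−2.17391) = 3.28270 + 0.168864 + 0.454928 = 3.90649.
⟨E⟩ = 1.25518 ε, ⟨E²⟩ = 4.60816 ε².
C_V/k_B = (⟨E²⟩ − ⟨E⟩²)/(kT)² = (4.60816 − 1.57548)/6.40090 = 0.4738.

0.4738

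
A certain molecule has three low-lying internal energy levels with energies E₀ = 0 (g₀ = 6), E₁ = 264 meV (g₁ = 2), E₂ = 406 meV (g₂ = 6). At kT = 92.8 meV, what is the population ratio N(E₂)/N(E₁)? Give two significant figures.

n₂/n₁ = (g₂/g₁) exp[−(E₂−E₁)/kT] = (6/2) × exp(−(142 meV)/(92.8 meV)) = (6/2) × exp(-1.530) = 0.65.

0.65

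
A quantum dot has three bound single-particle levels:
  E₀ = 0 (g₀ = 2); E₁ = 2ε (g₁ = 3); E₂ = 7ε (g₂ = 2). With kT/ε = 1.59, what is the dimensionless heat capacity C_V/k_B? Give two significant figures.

0.47

Eᵢ/kT = 0, 1.258, 4.403.
Z = Σ gᵢe^(−Eᵢ/kT) = 2·e^(−0) + 3·e^(−1.258) + 2·e^(−4.403) = 2.000 + 0.8527 + 0.02448 = 2.877.
⟨E⟩ = 0.6523 ε, ⟨E²⟩ = 1.602 ε².
C_V/k_B = (⟨E²⟩ − ⟨E⟩²)/(kT)² = (1.602 − 0.4255)/2.528 = 0.47.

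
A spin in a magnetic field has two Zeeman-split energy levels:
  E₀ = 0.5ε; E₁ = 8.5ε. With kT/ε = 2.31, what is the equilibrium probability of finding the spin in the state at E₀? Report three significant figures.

0.970

Eᵢ/kT = 0.21645, 3.6797.
Z = Σ e^(−Eᵢ/kT) = e^(−0.21645) + e^(−3.6797) = 0.80537 + 0.025231 = 0.83060.
P₀ = e^(−E₀/kT) / Z = 0.80537/0.83060 = 0.970.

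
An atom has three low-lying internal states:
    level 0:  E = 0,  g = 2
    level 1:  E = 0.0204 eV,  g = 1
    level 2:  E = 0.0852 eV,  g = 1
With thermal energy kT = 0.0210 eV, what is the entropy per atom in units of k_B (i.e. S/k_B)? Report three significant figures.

1.06

Eᵢ/kT = 0, 0.97143, 4.0571.
Z = Σ gᵢe^(−Eᵢ/kT) = 2·e^(−0) + 1·e^(−0.97143) + 1·e^(−4.0571) = 2.0000 + 0.37854 + 0.017299 = 2.3958.
⟨E⟩ = Σ EᵢPᵢ = 0.0038384 eV.
S/k_B = ln Z + ⟨E⟩/kT = ln(2.3958) + 0.0038384/0.0210 = 0.87372 + 0.18278 = 1.06.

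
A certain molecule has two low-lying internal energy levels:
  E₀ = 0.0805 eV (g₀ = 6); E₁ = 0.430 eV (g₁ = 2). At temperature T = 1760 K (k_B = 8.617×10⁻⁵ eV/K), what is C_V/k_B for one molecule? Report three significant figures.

0.165

k_BT = 8.617×10⁻⁵ × 1760 K = 0.15166 eV.
Eᵢ/kT = 0.53079, 2.8353.
Z = Σ gᵢe^(−Eᵢ/kT) = 6·e^(−0.53079) + 2·e^(−2.8353) = 3.5288 + 0.11740 = 3.6462.
⟨E⟩ = 0.091753 eV, ⟨E²⟩ = 0.012225 eV².
C_V/k_B = (⟨E²⟩ − ⟨E⟩²)/(kT)² = (0.012225 − 0.0084186)/0.023001 = 0.165.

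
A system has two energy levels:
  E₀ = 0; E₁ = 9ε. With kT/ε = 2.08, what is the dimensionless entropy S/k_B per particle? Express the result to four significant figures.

0.06953

Eᵢ/kT = 0, 4.32692.
Z = Σ e^(−Eᵢ/kT) = e^(−0) + e^(−4.32692) = 1.00000 + 0.0132082 = 1.01321.
⟨E⟩ = Σ EᵢPᵢ = 0.117324 ε.
S/k_B = ln Z + ⟨E⟩/kT = ln(1.01321) + 0.117324/2.08 = 0.0131235 + 0.0564058 = 0.06953.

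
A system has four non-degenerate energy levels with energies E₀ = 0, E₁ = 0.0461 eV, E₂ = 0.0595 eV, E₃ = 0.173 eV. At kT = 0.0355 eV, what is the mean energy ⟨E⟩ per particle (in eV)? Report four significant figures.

0.01706 eV

Eᵢ/kT = 0, 1.29859, 1.67606, 4.87324.
Z = Σ e^(−Eᵢ/kT) = e^(−0) + e^(−1.29859) + e^(−1.67606) + e^(−4.87324) = 1.00000 + 0.272916 + 0.187110 + 0.00764854 = 1.46767.
⟨E⟩ = Σ Eᵢ e^(−Eᵢ/kT) / Z = (0·1.00000 + 0.0461·0.272916 + 0.0595·0.187110 + 0.173·0.00764854) / 1.46767 = 0.01706 eV.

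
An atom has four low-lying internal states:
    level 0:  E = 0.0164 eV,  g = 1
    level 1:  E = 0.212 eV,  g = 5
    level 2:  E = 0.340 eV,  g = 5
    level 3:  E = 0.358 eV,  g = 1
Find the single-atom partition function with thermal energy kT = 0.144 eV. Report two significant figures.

Z = 2.6

Eᵢ/kT = 0.1139, 1.472, 2.361, 2.486.
Z = Σ gᵢe^(−Eᵢ/kT) = 1·e^(−0.1139) + 5·e^(−1.472) + 5·e^(−2.361) + 1·e^(−2.486) = 0.8923 + 1.147 + 0.4716 + 0.08324 = 2.594.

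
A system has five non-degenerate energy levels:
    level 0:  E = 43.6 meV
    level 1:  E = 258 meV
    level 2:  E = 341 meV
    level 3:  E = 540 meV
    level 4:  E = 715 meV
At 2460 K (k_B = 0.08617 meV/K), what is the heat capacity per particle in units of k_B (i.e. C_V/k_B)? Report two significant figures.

0.66

k_BT = 0.08617 × 2460 K = 212.0 meV.
Eᵢ/kT = 0.2057, 1.217, 1.608, 2.547, 3.373.
Z = Σ e^(−Eᵢ/kT) = e^(−0.2057) + e^(−1.217) + e^(−1.608) + e^(−2.547) + e^(−3.373) = 0.8141 + 0.2961 + 0.2003 + 0.07832 + 0.03429 = 1.423.
⟨E⟩ = 173.6 meV, ⟨E²⟩ = 59670 meV².
C_V/k_B = (⟨E²⟩ − ⟨E⟩²)/(kT)² = (59670 − 30140)/44940 = 0.66.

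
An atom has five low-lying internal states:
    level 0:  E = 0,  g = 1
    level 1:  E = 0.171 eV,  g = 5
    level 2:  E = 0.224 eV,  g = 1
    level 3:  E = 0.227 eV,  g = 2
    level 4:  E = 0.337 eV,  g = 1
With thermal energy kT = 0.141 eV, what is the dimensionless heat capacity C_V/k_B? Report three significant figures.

0.456

Eᵢ/kT = 0, 1.2128, 1.5887, 1.6099, 2.3901.
Z = Σ gᵢe^(−Eᵢ/kT) = 1·e^(−0) + 5·e^(−1.2128) + 1·e^(−1.5887) + 2·e^(−1.6099) + 1·e^(−2.3901) = 1.0000 + 1.4868 + 0.20419 + 0.39982 + 0.091621 = 3.1824.
⟨E⟩ = 0.13248 eV, ⟨E²⟩ = 0.026624 eV².
C_V/k_B = (⟨E²⟩ − ⟨E⟩²)/(kT)² = (0.026624 − 0.017551)/0.019881 = 0.456.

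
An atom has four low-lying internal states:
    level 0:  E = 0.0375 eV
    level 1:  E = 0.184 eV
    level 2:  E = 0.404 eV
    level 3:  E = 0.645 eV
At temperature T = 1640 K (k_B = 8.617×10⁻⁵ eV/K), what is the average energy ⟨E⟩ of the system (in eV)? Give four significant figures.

0.09821 eV

k_BT = 8.617×10⁻⁵ × 1640 K = 0.141319 eV.
Eᵢ/kT = 0.265357, 1.30202, 2.85878, 4.56414.
Z = Σ e^(−Eᵢ/kT) = e^(−0.265357) + e^(−1.30202) + e^(−2.85878) + e^(−4.56414) = 0.766932 + 0.271982 + 0.0573387 + 0.0104188 = 1.10667.
⟨E⟩ = Σ Eᵢ e^(−Eᵢ/kT) / Z = (0.0375·0.766932 + 0.184·0.271982 + 0.404·0.0573387 + 0.645·0.0104188) / 1.10667 = 0.09821 eV.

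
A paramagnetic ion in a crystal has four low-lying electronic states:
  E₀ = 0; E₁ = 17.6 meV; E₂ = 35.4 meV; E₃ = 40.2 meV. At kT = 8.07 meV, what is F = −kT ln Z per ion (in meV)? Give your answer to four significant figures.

Eᵢ/kT = 0, 2.18092, 4.38662, 4.98141.
Z = Σ e^(−Eᵢ/kT) = e^(−0) + e^(−2.18092) + e^(−4.38662) + e^(−4.98141) = 1.00000 + 0.112938 + 0.0124427 + 0.00686438 = 1.13225.
F = −kT ln Z = −8.07 × ln(1.13225) = −8.07 × 0.124207 = -1.002 meV.

-1.002 meV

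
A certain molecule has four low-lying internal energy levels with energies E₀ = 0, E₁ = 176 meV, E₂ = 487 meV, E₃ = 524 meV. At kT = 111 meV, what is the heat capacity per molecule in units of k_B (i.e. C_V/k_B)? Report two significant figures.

0.66

Eᵢ/kT = 0, 1.586, 4.387, 4.721.
Z = Σ e^(−Eᵢ/kT) = e^(−0) + e^(−1.586) + e^(−4.387) + e^(−4.721) = 1.000 + 0.2047 + 0.01244 + 0.008906 = 1.226.
⟨E⟩ = 38.13 meV, ⟨E²⟩ = 9573 meV².
C_V/k_B = (⟨E²⟩ − ⟨E⟩²)/(kT)² = (9573 − 1454)/12320 = 0.66.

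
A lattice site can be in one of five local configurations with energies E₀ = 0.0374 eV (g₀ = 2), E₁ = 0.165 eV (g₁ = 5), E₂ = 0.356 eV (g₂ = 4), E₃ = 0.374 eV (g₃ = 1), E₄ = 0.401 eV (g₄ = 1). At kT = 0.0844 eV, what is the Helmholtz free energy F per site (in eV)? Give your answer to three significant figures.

-0.0615 eV

Eᵢ/kT = 0.44313, 1.9550, 4.2180, 4.4313, 4.7512.
Z = Σ gᵢe^(−Eᵢ/kT) = 2·e^(−0.44313) + 5·e^(−1.9550) + 4·e^(−4.2180) + 1·e^(−4.4313) + 1·e^(−4.7512) = 1.2840 + 0.70782 + 0.058912 + 0.011899 + 0.0086413 = 2.0713.
F = −kT ln Z = −0.0844 × ln(2.0713) = −0.0844 × 0.72818 = -0.0615 eV.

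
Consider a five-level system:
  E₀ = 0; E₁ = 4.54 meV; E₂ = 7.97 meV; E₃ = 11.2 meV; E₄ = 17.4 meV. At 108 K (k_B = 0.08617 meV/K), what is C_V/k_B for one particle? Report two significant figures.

k_BT = 0.08617 × 108 K = 9.306 meV.
Eᵢ/kT = 0, 0.4879, 0.8564, 1.204, 1.870.
Z = Σ e^(−Eᵢ/kT) = e^(−0) + e^(−0.4879) + e^(−0.8564) + e^(−1.204) + e^(−1.870) = 1.000 + 0.6139 + 0.4247 + 0.3000 + 0.1541 = 2.493.
⟨E⟩ = 4.899 meV, ⟨E²⟩ = 49.71 meV².
C_V/k_B = (⟨E²⟩ − ⟨E⟩²)/(kT)² = (49.71 − 24.00)/86.60 = 0.30.

0.30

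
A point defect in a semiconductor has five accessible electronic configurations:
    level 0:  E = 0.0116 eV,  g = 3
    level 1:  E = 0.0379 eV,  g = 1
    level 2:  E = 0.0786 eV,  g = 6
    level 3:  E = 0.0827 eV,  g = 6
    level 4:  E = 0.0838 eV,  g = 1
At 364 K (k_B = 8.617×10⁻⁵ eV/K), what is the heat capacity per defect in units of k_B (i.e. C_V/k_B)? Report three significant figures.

0.971

k_BT = 8.617×10⁻⁵ × 364 K = 0.031366 eV.
Eᵢ/kT = 0.36983, 1.2083, 2.5059, 2.6366, 2.6717.
Z = Σ gᵢe^(−Eᵢ/kT) = 3·e^(−0.36983) + 1·e^(−1.2083) + 6·e^(−2.5059) + 6·e^(−2.6366) + 1·e^(−2.6717) = 2.0726 + 0.29870 + 0.48961 + 0.42963 + 0.069135 = 3.3597.
⟨E⟩ = 0.034280 eV, ⟨E²⟩ = 0.0021301 eV².
C_V/k_B = (⟨E²⟩ − ⟨E⟩²)/(kT)² = (0.0021301 − 0.0011751)/0.00098383 = 0.971.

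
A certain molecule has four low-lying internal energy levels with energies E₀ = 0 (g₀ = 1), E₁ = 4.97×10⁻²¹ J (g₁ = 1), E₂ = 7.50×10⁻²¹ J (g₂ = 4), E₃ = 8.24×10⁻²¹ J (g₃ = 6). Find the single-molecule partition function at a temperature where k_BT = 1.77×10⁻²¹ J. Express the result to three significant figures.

Eᵢ/kT = 0, 2.8079, 4.2373, 4.6554.
Z = Σ gᵢe^(−Eᵢ/kT) = 1·e^(−0) + 1·e^(−2.8079) + 4·e^(−4.2373) + 6·e^(−4.6554) = 1.0000 + 0.060332 + 0.057786 + 0.057061 = 1.1752.

Z = 1.18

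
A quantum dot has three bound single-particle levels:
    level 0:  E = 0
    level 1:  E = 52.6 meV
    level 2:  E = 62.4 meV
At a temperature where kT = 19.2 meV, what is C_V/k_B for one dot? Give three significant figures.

Eᵢ/kT = 0, 2.7396, 3.2500.
Z = Σ e^(−Eᵢ/kT) = e^(−0) + e^(−2.7396) + e^(−3.2500) = 1.0000 + 0.064596 + 0.038774 = 1.1034.
⟨E⟩ = 5.2721 meV, ⟨E²⟩ = 298.80 meV².
C_V/k_B = (⟨E²⟩ − ⟨E⟩²)/(kT)² = (298.80 − 27.795)/368.64 = 0.735.

0.735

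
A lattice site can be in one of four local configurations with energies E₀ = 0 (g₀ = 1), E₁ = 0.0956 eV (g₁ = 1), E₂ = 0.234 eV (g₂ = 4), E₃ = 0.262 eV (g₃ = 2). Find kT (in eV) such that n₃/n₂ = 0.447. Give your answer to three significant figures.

0.250 eV

n₃/n₂ = (g₃/g₂) exp[−(E₃−E₂)/kT] = 0.447.
⇒ (E₃−E₂)/kT = ln((2/4)/0.447) = ln(1.1186) = 0.11208.
kT = 0.028 eV / 0.11208 = 0.250 eV.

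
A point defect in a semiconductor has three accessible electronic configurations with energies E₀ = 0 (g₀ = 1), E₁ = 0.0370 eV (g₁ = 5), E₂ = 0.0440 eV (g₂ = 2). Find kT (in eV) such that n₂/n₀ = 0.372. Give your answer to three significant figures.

n₂/n₀ = (g₂/g₀) exp[−(E₂−E₀)/kT] = 0.372.
⇒ (E₂−E₀)/kT = ln((2/1)/0.372) = ln(5.3763) = 1.6820.
kT = 0.0440 eV / 1.6820 = 0.0262 eV.

0.0262 eV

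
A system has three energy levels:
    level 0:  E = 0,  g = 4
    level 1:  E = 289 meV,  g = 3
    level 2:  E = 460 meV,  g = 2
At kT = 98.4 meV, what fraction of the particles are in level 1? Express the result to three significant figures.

0.0381

Eᵢ/kT = 0, 2.9370, 4.6748.
Z = Σ gᵢe^(−Eᵢ/kT) = 4·e^(−0) + 3·e^(−2.9370) + 2·e^(−4.6748) = 4.0000 + 0.15907 + 0.018655 = 4.1777.
P₁ = g₁ e^(−E₁/kT) / Z = 0.15907/4.1777 = 0.0381.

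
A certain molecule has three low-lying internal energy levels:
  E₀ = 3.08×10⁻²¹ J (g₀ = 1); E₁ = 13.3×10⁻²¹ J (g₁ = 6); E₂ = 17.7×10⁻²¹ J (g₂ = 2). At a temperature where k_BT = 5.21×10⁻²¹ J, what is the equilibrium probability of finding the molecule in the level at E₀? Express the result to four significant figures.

0.5090

Eᵢ/kT = 0.591171, 2.55278, 3.39731.
Z = Σ gᵢe^(−Eᵢ/kT) = 1·e^(−0.591171) + 6·e^(−2.55278) + 2·e^(−3.39731) = 0.553679 + 0.467189 + 0.0669263 = 1.08779.
P₀ = g₀ e^(−E₀/kT) / Z = 0.553679/1.08779 = 0.5090.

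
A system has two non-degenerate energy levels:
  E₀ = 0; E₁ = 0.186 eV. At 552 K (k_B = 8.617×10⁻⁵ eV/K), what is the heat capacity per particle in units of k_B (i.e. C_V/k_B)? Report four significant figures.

0.2944

k_BT = 8.617×10⁻⁵ × 552 K = 0.0475658 eV.
Eᵢ/kT = 0, 3.91037.
Z = Σ e^(−Eᵢ/kT) = e^(−0) + e^(−3.91037) = 1.00000 + 0.0200331 = 1.02003.
⟨E⟩ = 0.00365299 eV, ⟨E²⟩ = 0.000679456 eV².
C_V/k_B = (⟨E²⟩ − ⟨E⟩²)/(kT)² = (0.000679456 − 0.0000133443)/0.00226251 = 0.2944.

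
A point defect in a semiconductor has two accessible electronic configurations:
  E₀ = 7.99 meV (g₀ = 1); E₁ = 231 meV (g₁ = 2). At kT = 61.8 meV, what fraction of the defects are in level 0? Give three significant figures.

0.949

Eᵢ/kT = 0.12929, 3.7379.
Z = Σ gᵢe^(−Eᵢ/kT) = 1·e^(−0.12929) + 2·e^(−3.7379) = 0.87872 + 0.047608 = 0.92633.
P₀ = g₀ e^(−E₀/kT) / Z = 0.87872/0.92633 = 0.949.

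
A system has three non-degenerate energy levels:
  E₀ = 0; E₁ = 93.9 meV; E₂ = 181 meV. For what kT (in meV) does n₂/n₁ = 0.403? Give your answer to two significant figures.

96 meV

n₂/n₁ = exp[−(E₂−E₁)/kT] = 0.403.
⇒ (E₂−E₁)/kT = ln(1/0.403) = ln(2.481) = 0.9087.
kT = 87.1 meV / 0.9087 = 96 meV.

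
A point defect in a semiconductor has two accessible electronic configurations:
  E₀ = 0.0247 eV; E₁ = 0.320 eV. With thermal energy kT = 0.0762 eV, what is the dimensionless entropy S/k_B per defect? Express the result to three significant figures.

0.0993

Eᵢ/kT = 0.32415, 4.1995.
Z = Σ e^(−Eᵢ/kT) = e^(−0.32415) + e^(−4.1995) = 0.72314 + 0.015003 = 0.73814.
⟨E⟩ = Σ EᵢPᵢ = 0.030702 eV.
S/k_B = ln Z + ⟨E⟩/kT = ln(0.73814) + 0.030702/0.0762 = -0.30362 + 0.40291 = 0.0993.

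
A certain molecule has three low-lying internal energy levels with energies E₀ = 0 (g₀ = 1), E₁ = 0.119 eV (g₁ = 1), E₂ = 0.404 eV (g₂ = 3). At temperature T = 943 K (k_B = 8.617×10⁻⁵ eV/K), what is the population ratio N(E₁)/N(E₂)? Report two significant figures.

11

k_BT = 8.617×10⁻⁵ × 943 K = 0.08126 eV.
n₁/n₂ = (g₁/g₂) exp[−(E₁−E₂)/kT] = (1/3) × exp(−(-0.285 eV)/(0.08126 eV)) = (1/3) × exp(3.507) = 11.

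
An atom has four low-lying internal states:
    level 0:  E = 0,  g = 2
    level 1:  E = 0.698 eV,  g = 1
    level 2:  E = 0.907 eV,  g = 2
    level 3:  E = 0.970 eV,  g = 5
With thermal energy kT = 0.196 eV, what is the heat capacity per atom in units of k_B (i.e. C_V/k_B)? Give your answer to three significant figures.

0.760

Eᵢ/kT = 0, 3.5612, 4.6276, 4.9490.
Z = Σ gᵢe^(−Eᵢ/kT) = 2·e^(−0) + 1·e^(−3.5612) + 2·e^(−4.6276) + 5·e^(−4.9490) = 2.0000 + 0.028405 + 0.019556 + 0.035452 = 2.0834.
⟨E⟩ = 0.034536 eV, ⟨E²⟩ = 0.030375 eV².
C_V/k_B = (⟨E²⟩ − ⟨E⟩²)/(kT)² = (0.030375 − 0.0011927)/0.038416 = 0.760.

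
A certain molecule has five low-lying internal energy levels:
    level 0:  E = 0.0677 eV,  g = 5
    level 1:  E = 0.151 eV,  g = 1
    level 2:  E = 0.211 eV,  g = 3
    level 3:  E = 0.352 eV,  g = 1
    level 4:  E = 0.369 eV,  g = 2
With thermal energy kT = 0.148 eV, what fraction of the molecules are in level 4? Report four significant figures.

0.03670

Eᵢ/kT = 0.457432, 1.02027, 1.42568, 2.37838, 2.49324.
Z = Σ gᵢe^(−Eᵢ/kT) = 5·e^(−0.457432) + 1·e^(−1.02027) + 3·e^(−1.42568) + 1·e^(−2.37838) + 2·e^(−2.49324) = 3.16453 + 0.360498 + 0.721035 + 0.0927006 + 0.165284 = 4.50405.
P₄ = g₄ e^(−E₄/kT) / Z = 0.165284/4.50405 = 0.03670.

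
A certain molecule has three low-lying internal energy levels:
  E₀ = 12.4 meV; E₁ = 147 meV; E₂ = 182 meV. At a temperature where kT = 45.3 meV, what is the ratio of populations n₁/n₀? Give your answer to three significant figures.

n₁/n₀ = exp[−(E₁−E₀)/kT] = exp(−(134.6 meV)/(45.3 meV)) = exp(-2.9713) = 0.0512.

0.0512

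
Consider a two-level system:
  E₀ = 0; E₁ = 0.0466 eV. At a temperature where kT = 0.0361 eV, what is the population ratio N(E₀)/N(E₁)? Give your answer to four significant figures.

3.636

n₀/n₁ = exp[−(E₀−E₁)/kT] = exp(−(-0.0466 eV)/(0.0361 eV)) = exp(1.29086) = 3.636.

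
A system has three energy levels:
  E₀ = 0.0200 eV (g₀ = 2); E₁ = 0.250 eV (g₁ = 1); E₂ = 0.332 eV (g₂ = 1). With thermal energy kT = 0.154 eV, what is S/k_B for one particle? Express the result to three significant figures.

1.11

Eᵢ/kT = 0.12987, 1.6234, 2.1558.
Z = Σ gᵢe^(−Eᵢ/kT) = 2·e^(−0.12987) + 1·e^(−1.6234) + 1·e^(−2.1558) = 1.7564 + 0.19723 + 0.11581 = 2.0694.
⟨E⟩ = Σ EᵢPᵢ = 0.059382 eV.
S/k_B = ln Z + ⟨E⟩/kT = ln(2.0694) + 0.059382/0.154 = 0.72726 + 0.38560 = 1.11.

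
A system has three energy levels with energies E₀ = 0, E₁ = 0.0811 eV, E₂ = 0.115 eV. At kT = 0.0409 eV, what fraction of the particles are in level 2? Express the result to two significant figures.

0.050

Eᵢ/kT = 0, 1.983, 2.812.
Z = Σ e^(−Eᵢ/kT) = e^(−0) + e^(−1.983) + e^(−2.812) = 1.000 + 0.1377 + 0.06008 = 1.198.
P₂ = e^(−E₂/kT) / Z = 0.06008/1.198 = 0.050.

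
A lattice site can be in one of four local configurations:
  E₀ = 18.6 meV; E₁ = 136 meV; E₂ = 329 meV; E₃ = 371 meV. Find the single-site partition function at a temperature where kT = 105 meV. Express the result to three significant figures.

Z = 1.18

Eᵢ/kT = 0.17714, 1.2952, 3.1333, 3.5333.
Z = Σ e^(−Eᵢ/kT) = e^(−0.17714) + e^(−1.2952) + e^(−3.1333) + e^(−3.5333) = 0.83766 + 0.27384 + 0.043574 + 0.029208 = 1.1843.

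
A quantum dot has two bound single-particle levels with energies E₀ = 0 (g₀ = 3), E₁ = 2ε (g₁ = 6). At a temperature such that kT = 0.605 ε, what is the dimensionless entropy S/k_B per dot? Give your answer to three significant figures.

Eᵢ/kT = 0, 3.3058.
Z = Σ gᵢe^(−Eᵢ/kT) = 3·e^(−0) + 6·e^(−3.3058) = 3.0000 + 0.22002 = 3.2200.
⟨E⟩ = Σ EᵢPᵢ = 0.13666 ε.
S/k_B = ln Z + ⟨E⟩/kT = ln(3.2200) + 0.13666/0.605 = 1.1694 + 0.22588 = 1.40.

1.40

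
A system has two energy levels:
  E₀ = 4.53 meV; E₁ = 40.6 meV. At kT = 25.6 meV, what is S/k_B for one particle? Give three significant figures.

0.495

Eᵢ/kT = 0.17695, 1.5859.
Z = Σ e^(−Eᵢ/kT) = e^(−0.17695) + e^(−1.5859) = 0.83782 + 0.20476 = 1.0426.
⟨E⟩ = Σ EᵢPᵢ = 11.614 meV.
S/k_B = ln Z + ⟨E⟩/kT = ln(1.0426) + 11.614/25.6 = 0.041718 + 0.45367 = 0.495.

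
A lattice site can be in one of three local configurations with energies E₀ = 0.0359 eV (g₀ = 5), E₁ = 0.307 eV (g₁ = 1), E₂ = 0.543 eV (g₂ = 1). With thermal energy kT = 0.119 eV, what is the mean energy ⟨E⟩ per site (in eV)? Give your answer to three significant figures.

0.0427 eV

Eᵢ/kT = 0.30168, 2.5798, 4.5630.
Z = Σ gᵢe^(−Eᵢ/kT) = 5·e^(−0.30168) + 1·e^(−2.5798) + 1·e^(−4.5630) = 3.6979 + 0.075789 + 0.010431 = 3.7841.
⟨E⟩ = Σ Eᵢ gᵢe^(−Eᵢ/kT) / Z = (0.0359·3.6979 + 0.307·0.075789 + 0.543·0.010431) / 3.7841 = 0.0427 eV.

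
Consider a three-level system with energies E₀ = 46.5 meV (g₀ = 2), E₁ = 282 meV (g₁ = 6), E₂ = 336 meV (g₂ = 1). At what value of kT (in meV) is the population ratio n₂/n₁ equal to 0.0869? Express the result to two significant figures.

83 meV

n₂/n₁ = (g₂/g₁) exp[−(E₂−E₁)/kT] = 0.0869.
⇒ (E₂−E₁)/kT = ln((1/6)/0.0869) = ln(1.918) = 0.6513.
kT = 54 meV / 0.6513 = 83 meV.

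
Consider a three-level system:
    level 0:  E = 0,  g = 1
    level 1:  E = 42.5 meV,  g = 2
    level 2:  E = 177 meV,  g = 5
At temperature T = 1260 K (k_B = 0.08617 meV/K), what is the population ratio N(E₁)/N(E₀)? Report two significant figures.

k_BT = 0.08617 × 1260 K = 108.6 meV.
n₁/n₀ = (g₁/g₀) exp[−(E₁−E₀)/kT] = (2/1) × exp(−(42.5 meV)/(108.6 meV)) = (2/1) × exp(-0.3913) = 1.4.

1.4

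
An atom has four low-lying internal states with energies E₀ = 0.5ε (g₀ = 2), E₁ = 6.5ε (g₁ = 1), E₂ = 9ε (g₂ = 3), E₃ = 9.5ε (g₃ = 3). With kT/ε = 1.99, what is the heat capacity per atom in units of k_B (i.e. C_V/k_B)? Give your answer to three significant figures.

0.834

Eᵢ/kT = 0.25126, 3.2663, 4.5226, 4.7739.
Z = Σ gᵢe^(−Eᵢ/kT) = 2·e^(−0.25126) + 1·e^(−3.2663) + 3·e^(−4.5226) + 3·e^(−4.7739) = 1.5556 + 0.038147 + 0.032582 + 0.025342 = 1.6517.
⟨E⟩ = 0.94433 ε, ⟨E²⟩ = 4.1938 ε².
C_V/k_B = (⟨E²⟩ − ⟨E⟩²)/(kT)² = (4.1938 − 0.89176)/3.9601 = 0.834.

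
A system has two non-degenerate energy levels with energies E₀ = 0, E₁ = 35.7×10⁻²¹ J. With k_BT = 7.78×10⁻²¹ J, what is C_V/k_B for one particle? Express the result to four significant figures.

0.2098

Eᵢ/kT = 0, 4.58869.
Z = Σ e^(−Eᵢ/kT) = e^(−0) + e^(−4.58869) = 1.00000 + 0.0101662 = 1.01017.
⟨E⟩ = 0.359279, ⟨E²⟩ = 12.8263.
C_V/k_B = (⟨E²⟩ − ⟨E⟩²)/(kT)² = (12.8263 − 0.129081)/60.5284 = 0.2098.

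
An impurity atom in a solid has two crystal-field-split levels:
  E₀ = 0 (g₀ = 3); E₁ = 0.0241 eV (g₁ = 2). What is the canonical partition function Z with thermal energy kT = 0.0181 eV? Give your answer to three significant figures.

Z = 3.53

Eᵢ/kT = 0, 1.3315.
Z = Σ gᵢe^(−Eᵢ/kT) = 3·e^(−0) + 2·e^(−1.3315) = 3.0000 + 0.52816 = 3.5282.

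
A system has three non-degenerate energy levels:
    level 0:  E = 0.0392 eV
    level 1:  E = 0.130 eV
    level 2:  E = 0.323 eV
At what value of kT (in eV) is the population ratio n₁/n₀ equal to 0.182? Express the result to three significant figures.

0.0533 eV

n₁/n₀ = exp[−(E₁−E₀)/kT] = 0.182.
⇒ (E₁−E₀)/kT = ln(1/0.182) = ln(5.4945) = 1.7037.
kT = 0.0908 eV / 1.7037 = 0.0533 eV.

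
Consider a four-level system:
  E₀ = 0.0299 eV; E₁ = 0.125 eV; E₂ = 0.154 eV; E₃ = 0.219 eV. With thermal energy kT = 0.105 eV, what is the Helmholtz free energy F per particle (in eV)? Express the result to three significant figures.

-0.0362 eV

Eᵢ/kT = 0.28476, 1.1905, 1.4667, 2.0857.
Z = Σ e^(−Eᵢ/kT) = e^(−0.28476) + e^(−1.1905) + e^(−1.4667) + e^(−2.0857) = 0.75219 + 0.30407 + 0.23069 + 0.12422 = 1.4112.
F = −kT ln Z = −0.105 × ln(1.4112) = −0.105 × 0.34444 = -0.0362 eV.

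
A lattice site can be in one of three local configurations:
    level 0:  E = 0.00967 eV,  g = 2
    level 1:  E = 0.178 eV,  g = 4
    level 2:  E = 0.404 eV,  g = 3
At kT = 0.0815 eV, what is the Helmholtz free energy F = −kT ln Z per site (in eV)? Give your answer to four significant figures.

Eᵢ/kT = 0.118650, 2.18405, 4.95706.
Z = Σ gᵢe^(−Eᵢ/kT) = 2·e^(−0.118650) + 4·e^(−2.18405) + 3·e^(−4.95706) = 1.77624 + 0.450339 + 0.0211007 = 2.24768.
F = −kT ln Z = −0.0815 × ln(2.24768) = −0.0815 × 0.809899 = -0.06601 eV.

-0.06601 eV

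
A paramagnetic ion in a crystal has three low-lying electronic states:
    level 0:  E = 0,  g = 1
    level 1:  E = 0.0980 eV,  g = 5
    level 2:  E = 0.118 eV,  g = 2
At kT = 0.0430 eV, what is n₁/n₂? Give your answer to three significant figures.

n₁/n₂ = (g₁/g₂) exp[−(E₁−E₂)/kT] = (5/2) × exp(−(-0.0200 eV)/(0.0430 eV)) = (5/2) × exp(0.46512) = 3.98.

3.98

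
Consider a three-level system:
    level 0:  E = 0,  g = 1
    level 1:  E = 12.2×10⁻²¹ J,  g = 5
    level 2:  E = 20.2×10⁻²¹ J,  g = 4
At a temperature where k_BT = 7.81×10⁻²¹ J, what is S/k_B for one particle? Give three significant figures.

1.88

Eᵢ/kT = 0, 1.5621, 2.5864.
Z = Σ gᵢe^(−Eᵢ/kT) = 1·e^(−0) + 5·e^(−1.5621) + 4·e^(−2.5864) = 1.0000 + 1.0485 + 0.30116 = 2.3497.
⟨E⟩ = Σ EᵢPᵢ = 8.0330 ×10⁻²¹ J.
S/k_B = ln Z + ⟨E⟩/kT = ln(2.3497) + 8.0330/7.81 = 0.85429 + 1.0286 = 1.88.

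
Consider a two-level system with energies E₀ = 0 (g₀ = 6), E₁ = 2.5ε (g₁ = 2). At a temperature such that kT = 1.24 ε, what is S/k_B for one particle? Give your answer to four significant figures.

Eᵢ/kT = 0, 2.01613.
Z = Σ gᵢe^(−Eᵢ/kT) = 6·e^(−0) + 2·e^(−2.01613) = 6.00000 + 0.266340 = 6.26634.
⟨E⟩ = Σ EᵢPᵢ = 0.106258 ε.
S/k_B = ln Z + ⟨E⟩/kT = ln(6.26634) + 0.106258/1.24 = 1.83519 + 0.0856919 = 1.921.

1.921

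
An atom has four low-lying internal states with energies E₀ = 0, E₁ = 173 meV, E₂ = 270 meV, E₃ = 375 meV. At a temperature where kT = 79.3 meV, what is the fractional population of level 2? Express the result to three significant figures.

Eᵢ/kT = 0, 2.1816, 3.4048, 4.7289.
Z = Σ e^(−Eᵢ/kT) = e^(−0) + e^(−2.1816) + e^(−3.4048) + e^(−4.7289) = 1.0000 + 0.11286 + 0.033213 + 0.0088362 = 1.1549.
P₂ = e^(−E₂/kT) / Z = 0.033213/1.1549 = 0.0288.

0.0288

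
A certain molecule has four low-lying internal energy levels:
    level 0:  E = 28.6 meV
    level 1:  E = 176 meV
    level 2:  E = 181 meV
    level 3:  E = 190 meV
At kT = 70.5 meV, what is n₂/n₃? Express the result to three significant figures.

1.14

n₂/n₃ = exp[−(E₂−E₃)/kT] = exp(−(-9 meV)/(70.5 meV)) = exp(0.12766) = 1.14.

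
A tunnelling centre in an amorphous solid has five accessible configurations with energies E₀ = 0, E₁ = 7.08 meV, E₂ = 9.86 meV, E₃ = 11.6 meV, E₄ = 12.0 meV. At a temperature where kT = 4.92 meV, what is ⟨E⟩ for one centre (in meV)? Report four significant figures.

Eᵢ/kT = 0, 1.43902, 2.00407, 2.35772, 2.43902.
Z = Σ e^(−Eᵢ/kT) = e^(−0) + e^(−1.43902) + e^(−2.00407) + e^(−2.35772) + e^(−2.43902) = 1.00000 + 0.237160 + 0.134786 + 0.0946357 + 0.0872463 = 1.55383.
⟨E⟩ = Σ Eᵢ e^(−Eᵢ/kT) / Z = (0·1.00000 + 7.08·0.237160 + 9.86·0.134786 + 11.6·0.0946357 + 12.0·0.0872463) / 1.55383 = 3.316 meV.

3.316 meV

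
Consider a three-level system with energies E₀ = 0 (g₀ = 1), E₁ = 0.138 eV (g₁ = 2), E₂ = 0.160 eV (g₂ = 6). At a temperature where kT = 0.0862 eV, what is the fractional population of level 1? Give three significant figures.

Eᵢ/kT = 0, 1.6009, 1.8561.
Z = Σ gᵢe^(−Eᵢ/kT) = 1·e^(−0) + 2·e^(−1.6009) + 6·e^(−1.8561) = 1.0000 + 0.40343 + 0.93769 = 2.3411.
P₁ = g₁ e^(−E₁/kT) / Z = 0.40343/2.3411 = 0.172.

0.172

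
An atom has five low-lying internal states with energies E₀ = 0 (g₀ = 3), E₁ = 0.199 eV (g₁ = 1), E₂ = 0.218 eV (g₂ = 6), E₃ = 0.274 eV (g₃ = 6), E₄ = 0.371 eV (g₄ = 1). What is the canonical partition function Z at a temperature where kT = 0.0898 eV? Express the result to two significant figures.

Z = 3.9

Eᵢ/kT = 0, 2.216, 2.428, 3.051, 4.131.
Z = Σ gᵢe^(−Eᵢ/kT) = 3·e^(−0) + 1·e^(−2.216) + 6·e^(−2.428) + 6·e^(−3.051) + 1·e^(−4.131) = 3.000 + 0.1090 + 0.5293 + 0.2839 + 0.01607 = 3.938.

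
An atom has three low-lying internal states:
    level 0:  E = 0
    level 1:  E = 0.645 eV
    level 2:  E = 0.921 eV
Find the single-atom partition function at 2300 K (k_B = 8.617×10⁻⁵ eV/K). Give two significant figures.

Z = 1.0

k_BT = 8.617×10⁻⁵ × 2300 K = 0.1982 eV.
Eᵢ/kT = 0, 3.254, 4.647.
Z = Σ e^(−Eᵢ/kT) = e^(−0) + e^(−3.254) + e^(−4.647) = 1.000 + 0.03862 + 0.009590 = 1.048.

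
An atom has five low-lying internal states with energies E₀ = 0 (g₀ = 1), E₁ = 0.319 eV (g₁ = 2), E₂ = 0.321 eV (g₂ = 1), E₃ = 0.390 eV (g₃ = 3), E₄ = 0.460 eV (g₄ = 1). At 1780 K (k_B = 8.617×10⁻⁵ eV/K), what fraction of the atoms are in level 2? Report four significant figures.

0.07434

k_BT = 8.617×10⁻⁵ × 1780 K = 0.153383 eV.
Eᵢ/kT = 0, 2.07976, 2.09280, 2.54265, 2.99903.
Z = Σ gᵢe^(−Eᵢ/kT) = 1·e^(−0) + 2·e^(−2.07976) + 1·e^(−2.09280) + 3·e^(−2.54265) + 1·e^(−2.99903) = 1.00000 + 0.249920 + 0.123341 + 0.235973 + 0.0498354 = 1.65907.
P₂ = g₂ e^(−E₂/kT) / Z = 0.123341/1.65907 = 0.07434.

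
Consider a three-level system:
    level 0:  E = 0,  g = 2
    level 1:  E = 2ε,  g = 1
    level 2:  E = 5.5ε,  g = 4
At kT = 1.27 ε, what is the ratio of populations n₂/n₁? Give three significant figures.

0.254

n₂/n₁ = (g₂/g₁) exp[−(E₂−E₁)/kT] = (4/1) × exp(−(3.5ε)/(1.27ε)) = (4/1) × exp(-2.7559) = 0.254.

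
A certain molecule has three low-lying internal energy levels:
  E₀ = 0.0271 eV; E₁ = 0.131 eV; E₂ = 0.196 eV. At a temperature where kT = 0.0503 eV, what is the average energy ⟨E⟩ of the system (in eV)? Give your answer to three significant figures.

Eᵢ/kT = 0.53877, 2.6044, 3.8966.
Z = Σ e^(−Eᵢ/kT) = e^(−0.53877) + e^(−2.6044) + e^(−3.8966) = 0.58347 + 0.073947 + 0.020311 = 0.67773.
⟨E⟩ = Σ Eᵢ e^(−Eᵢ/kT) / Z = (0.0271·0.58347 + 0.131·0.073947 + 0.196·0.020311) / 0.67773 = 0.0435 eV.

0.0435 eV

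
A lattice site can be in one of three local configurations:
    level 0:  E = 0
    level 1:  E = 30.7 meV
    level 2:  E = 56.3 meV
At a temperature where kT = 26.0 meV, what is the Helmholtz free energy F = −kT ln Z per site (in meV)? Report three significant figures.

Eᵢ/kT = 0, 1.1808, 2.1654.
Z = Σ e^(−Eᵢ/kT) = e^(−0) + e^(−1.1808) + e^(−2.1654) = 1.0000 + 0.30703 + 0.11470 = 1.4217.
F = −kT ln Z = −26.0 × ln(1.4217) = −26.0 × 0.35185 = -9.15 meV.

-9.15 meV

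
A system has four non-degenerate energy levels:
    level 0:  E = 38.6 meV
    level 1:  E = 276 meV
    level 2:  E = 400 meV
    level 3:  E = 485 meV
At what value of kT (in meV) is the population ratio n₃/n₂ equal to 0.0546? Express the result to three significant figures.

n₃/n₂ = exp[−(E₃−E₂)/kT] = 0.0546.
⇒ (E₃−E₂)/kT = ln(1/0.0546) = ln(18.315) = 2.9077.
kT = 85 meV / 2.9077 = 29.2 meV.

29.2 meV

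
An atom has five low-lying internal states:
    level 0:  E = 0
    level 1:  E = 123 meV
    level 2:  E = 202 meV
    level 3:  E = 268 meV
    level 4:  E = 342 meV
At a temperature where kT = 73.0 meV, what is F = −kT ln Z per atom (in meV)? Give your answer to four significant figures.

-18.19 meV

Eᵢ/kT = 0, 1.68493, 2.76712, 3.67123, 4.68493.
Z = Σ e^(−Eᵢ/kT) = e^(−0) + e^(−1.68493) + e^(−2.76712) + e^(−3.67123) + e^(−4.68493) = 1.00000 + 0.185457 + 0.0628427 + 0.0254452 + 0.00923338 = 1.28298.
F = −kT ln Z = −73.0 × ln(1.28298) = −73.0 × 0.249185 = -18.19 meV.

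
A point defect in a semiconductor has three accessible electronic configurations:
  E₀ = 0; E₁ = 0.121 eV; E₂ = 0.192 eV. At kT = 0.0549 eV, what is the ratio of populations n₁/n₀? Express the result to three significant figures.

n₁/n₀ = exp[−(E₁−E₀)/kT] = exp(−(0.121 eV)/(0.0549 eV)) = exp(-2.2040) = 0.110.

0.110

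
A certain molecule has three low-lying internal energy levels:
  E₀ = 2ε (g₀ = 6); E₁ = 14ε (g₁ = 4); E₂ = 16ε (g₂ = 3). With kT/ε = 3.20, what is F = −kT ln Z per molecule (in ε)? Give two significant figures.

-3.8 ε

Eᵢ/kT = 0.6250, 4.375, 5.000.
Z = Σ gᵢe^(−Eᵢ/kT) = 6·e^(−0.6250) + 4·e^(−4.375) + 3·e^(−5.000) = 3.212 + 0.05035 + 0.02021 = 3.283.
F = −kT ln Z = −3.20 × ln(3.283) = −3.20 × 1.189 = -3.8 ε.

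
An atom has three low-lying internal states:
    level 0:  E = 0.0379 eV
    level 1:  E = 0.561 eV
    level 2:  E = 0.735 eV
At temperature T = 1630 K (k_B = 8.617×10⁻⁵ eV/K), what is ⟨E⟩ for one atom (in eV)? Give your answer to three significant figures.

k_BT = 8.617×10⁻⁵ × 1630 K = 0.14046 eV.
Eᵢ/kT = 0.26983, 3.9940, 5.2328.
Z = Σ e^(−Eᵢ/kT) = e^(−0.26983) + e^(−3.9940) + e^(−5.2328) = 0.76351 + 0.018426 + 0.0053386 = 0.78727.
⟨E⟩ = Σ Eᵢ e^(−Eᵢ/kT) / Z = (0.0379·0.76351 + 0.561·0.018426 + 0.735·0.0053386) / 0.78727 = 0.0549 eV.

0.0549 eV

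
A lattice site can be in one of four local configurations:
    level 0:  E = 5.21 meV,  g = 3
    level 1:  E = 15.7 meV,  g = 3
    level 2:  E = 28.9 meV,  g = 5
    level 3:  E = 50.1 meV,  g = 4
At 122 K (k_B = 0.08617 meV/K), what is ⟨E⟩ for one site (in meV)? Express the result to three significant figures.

10.9 meV

k_BT = 0.08617 × 122 K = 10.513 meV.
Eᵢ/kT = 0.49558, 1.4934, 2.7490, 4.7655.
Z = Σ gᵢe^(−Eᵢ/kT) = 3·e^(−0.49558) + 3·e^(−1.4934) + 5·e^(−2.7490) + 4·e^(−4.7655) = 1.8277 + 0.67382 + 0.31996 + 0.034075 = 2.8556.
⟨E⟩ = Σ Eᵢ gᵢe^(−Eᵢ/kT) / Z = (5.21·1.8277 + 15.7·0.67382 + 28.9·0.31996 + 50.1·0.034075) / 2.8556 = 10.9 meV.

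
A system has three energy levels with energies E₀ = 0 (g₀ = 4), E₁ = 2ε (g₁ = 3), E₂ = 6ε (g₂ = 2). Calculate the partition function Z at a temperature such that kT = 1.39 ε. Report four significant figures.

Eᵢ/kT = 0, 1.43885, 4.31655.
Z = Σ gᵢe^(−Eᵢ/kT) = 4·e^(−0) + 3·e^(−1.43885) + 2·e^(−4.31655) = 4.00000 + 0.711601 + 0.0266917 = 4.73829.

Z = 4.738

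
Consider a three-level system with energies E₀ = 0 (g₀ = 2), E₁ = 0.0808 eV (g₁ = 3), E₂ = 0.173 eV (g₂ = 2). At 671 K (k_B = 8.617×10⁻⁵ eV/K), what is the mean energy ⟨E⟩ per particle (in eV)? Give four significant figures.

k_BT = 8.617×10⁻⁵ × 671 K = 0.0578201 eV.
Eᵢ/kT = 0, 1.39744, 2.99204.
Z = Σ gᵢe^(−Eᵢ/kT) = 2·e^(−0) + 3·e^(−1.39744) + 2·e^(−2.99204) = 2.00000 + 0.741687 + 0.100370 = 2.84206.
⟨E⟩ = Σ Eᵢ gᵢe^(−Eᵢ/kT) / Z = (0·2.00000 + 0.0808·0.741687 + 0.173·0.100370) / 2.84206 = 0.02720 eV.

0.02720 eV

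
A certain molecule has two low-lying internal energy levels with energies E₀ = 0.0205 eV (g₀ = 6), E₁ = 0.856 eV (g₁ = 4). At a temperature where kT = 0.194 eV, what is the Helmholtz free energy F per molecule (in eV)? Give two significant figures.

Eᵢ/kT = 0.1057, 4.412.
Z = Σ gᵢe^(−Eᵢ/kT) = 6·e^(−0.1057) + 4·e^(−4.412) = 5.398 + 0.04852 = 5.447.
F = −kT ln Z = −0.194 × ln(5.447) = −0.194 × 1.695 = -0.33 eV.

-0.33 eV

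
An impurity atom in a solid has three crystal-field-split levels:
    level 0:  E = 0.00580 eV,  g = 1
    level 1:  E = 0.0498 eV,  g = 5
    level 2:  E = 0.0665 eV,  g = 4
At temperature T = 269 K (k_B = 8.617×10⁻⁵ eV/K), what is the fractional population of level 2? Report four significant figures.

0.1429

k_BT = 8.617×10⁻⁵ × 269 K = 0.0231797 eV.
Eᵢ/kT = 0.250219, 2.14843, 2.86889.
Z = Σ gᵢe^(−Eᵢ/kT) = 1·e^(−0.250219) + 5·e^(−2.14843) + 4·e^(−2.86889) = 0.778630 + 0.583336 + 0.227048 = 1.58901.
P₂ = g₂ e^(−E₂/kT) / Z = 0.227048/1.58901 = 0.1429.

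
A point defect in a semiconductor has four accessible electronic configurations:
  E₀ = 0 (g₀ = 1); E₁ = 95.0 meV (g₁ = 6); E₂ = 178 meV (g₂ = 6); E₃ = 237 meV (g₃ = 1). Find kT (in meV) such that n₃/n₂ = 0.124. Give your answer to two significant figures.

200 meV

n₃/n₂ = (g₃/g₂) exp[−(E₃−E₂)/kT] = 0.124.
⇒ (E₃−E₂)/kT = ln((1/6)/0.124) = ln(1.344) = 0.2957.
kT = 59 meV / 0.2957 = 200 meV.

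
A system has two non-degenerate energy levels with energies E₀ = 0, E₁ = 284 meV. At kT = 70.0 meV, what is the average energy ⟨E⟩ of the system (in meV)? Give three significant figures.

Eᵢ/kT = 0, 4.0571.
Z = Σ e^(−Eᵢ/kT) = e^(−0) + e^(−4.0571) = 1.0000 + 0.017299 = 1.0173.
⟨E⟩ = Σ Eᵢ e^(−Eᵢ/kT) / Z = (0·1.0000 + 284·0.017299) / 1.0173 = 4.83 meV.

4.83 meV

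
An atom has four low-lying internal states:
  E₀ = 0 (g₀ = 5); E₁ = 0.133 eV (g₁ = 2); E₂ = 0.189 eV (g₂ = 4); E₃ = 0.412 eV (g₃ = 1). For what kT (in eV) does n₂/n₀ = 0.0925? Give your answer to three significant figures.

n₂/n₀ = (g₂/g₀) exp[−(E₂−E₀)/kT] = 0.0925.
⇒ (E₂−E₀)/kT = ln((4/5)/0.0925) = ln(8.6486) = 2.1574.
kT = 0.189 eV / 2.1574 = 0.0876 eV.

0.0876 eV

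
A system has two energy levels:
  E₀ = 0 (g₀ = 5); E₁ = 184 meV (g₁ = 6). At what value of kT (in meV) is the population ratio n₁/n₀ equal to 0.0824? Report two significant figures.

69 meV

n₁/n₀ = (g₁/g₀) exp[−(E₁−E₀)/kT] = 0.0824.
⇒ (E₁−E₀)/kT = ln((6/5)/0.0824) = ln(14.56) = 2.678.
kT = 184 meV / 2.678 = 69 meV.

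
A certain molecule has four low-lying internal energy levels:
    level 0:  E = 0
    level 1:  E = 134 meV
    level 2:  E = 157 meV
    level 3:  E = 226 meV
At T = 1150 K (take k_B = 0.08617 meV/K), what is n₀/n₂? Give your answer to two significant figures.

4.9

k_BT = 0.08617 × 1150 K = 99.10 meV.
n₀/n₂ = exp[−(E₀−E₂)/kT] = exp(−(-157 meV)/(99.10 meV)) = exp(1.584) = 4.9.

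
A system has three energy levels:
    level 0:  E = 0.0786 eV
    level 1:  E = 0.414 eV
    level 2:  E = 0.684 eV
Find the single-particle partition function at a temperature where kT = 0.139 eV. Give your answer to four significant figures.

Z = 0.6263

Eᵢ/kT = 0.565468, 2.97842, 4.92086.
Z = Σ e^(−Eᵢ/kT) = e^(−0.565468) + e^(−2.97842) + e^(−4.92086) = 0.568094 + 0.0508731 + 0.00729286 = 0.626260.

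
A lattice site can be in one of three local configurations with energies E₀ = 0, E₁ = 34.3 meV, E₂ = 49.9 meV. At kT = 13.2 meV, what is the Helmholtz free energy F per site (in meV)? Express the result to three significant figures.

-1.22 meV

Eᵢ/kT = 0, 2.5985, 3.7803.
Z = Σ e^(−Eᵢ/kT) = e^(−0) + e^(−2.5985) + e^(−3.7803) = 1.0000 + 0.074385 + 0.022816 = 1.0972.
F = −kT ln Z = −13.2 × ln(1.0972) = −13.2 × 0.092761 = -1.22 meV.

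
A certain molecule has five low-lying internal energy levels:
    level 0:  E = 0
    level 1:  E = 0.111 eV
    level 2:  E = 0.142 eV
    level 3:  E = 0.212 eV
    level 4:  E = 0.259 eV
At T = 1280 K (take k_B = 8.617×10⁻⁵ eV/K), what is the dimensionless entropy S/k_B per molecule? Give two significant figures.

1.3

k_BT = 8.617×10⁻⁵ × 1280 K = 0.1103 eV.
Eᵢ/kT = 0, 1.006, 1.287, 1.922, 2.348.
Z = Σ e^(−Eᵢ/kT) = e^(−0) + e^(−1.006) + e^(−1.287) + e^(−1.922) + e^(−2.348) = 1.000 + 0.3657 + 0.2761 + 0.1463 + 0.09556 = 1.884.
⟨E⟩ = Σ EᵢPᵢ = 0.07196 eV.
S/k_B = ln Z + ⟨E⟩/kT = ln(1.884) + 0.07196/0.1103 = 0.6334 + 0.6524 = 1.3.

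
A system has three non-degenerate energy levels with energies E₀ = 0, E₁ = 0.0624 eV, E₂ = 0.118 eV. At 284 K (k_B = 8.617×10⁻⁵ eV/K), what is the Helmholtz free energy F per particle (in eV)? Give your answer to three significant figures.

-0.00202 eV

k_BT = 8.617×10⁻⁵ × 284 K = 0.024472 eV.
Eᵢ/kT = 0, 2.5499, 4.8218.
Z = Σ e^(−Eᵢ/kT) = e^(−0) + e^(−2.5499) + e^(−4.8218) = 1.0000 + 0.078089 + 0.0080523 = 1.0861.
F = −kT ln Z = −0.024472 × ln(1.0861) = −0.024472 × 0.082593 = -0.00202 eV.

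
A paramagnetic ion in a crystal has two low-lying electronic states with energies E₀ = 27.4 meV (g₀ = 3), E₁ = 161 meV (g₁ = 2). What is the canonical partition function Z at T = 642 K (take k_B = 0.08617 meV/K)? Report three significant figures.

k_BT = 0.08617 × 642 K = 55.321 meV.
Eᵢ/kT = 0.49529, 2.9103.
Z = Σ gᵢe^(−Eᵢ/kT) = 3·e^(−0.49529) + 2·e^(−2.9103) = 1.8282 + 0.10892 = 1.9371.

Z = 1.94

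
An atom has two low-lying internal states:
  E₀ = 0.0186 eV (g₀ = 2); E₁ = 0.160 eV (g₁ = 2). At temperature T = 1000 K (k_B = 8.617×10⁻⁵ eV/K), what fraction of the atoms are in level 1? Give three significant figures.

k_BT = 8.617×10⁻⁵ × 1000 K = 0.086170 eV.
Eᵢ/kT = 0.21585, 1.8568.
Z = Σ gᵢe^(−Eᵢ/kT) = 2·e^(−0.21585) + 2·e^(−1.8568) = 1.6117 + 0.31234 = 1.9240.
P₁ = g₁ e^(−E₁/kT) / Z = 0.31234/1.9240 = 0.162.

0.162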